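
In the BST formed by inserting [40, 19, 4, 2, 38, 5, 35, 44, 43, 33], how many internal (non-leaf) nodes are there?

Tree built from: [40, 19, 4, 2, 38, 5, 35, 44, 43, 33]
Tree (level-order array): [40, 19, 44, 4, 38, 43, None, 2, 5, 35, None, None, None, None, None, None, None, 33]
Rule: An internal node has at least one child.
Per-node child counts:
  node 40: 2 child(ren)
  node 19: 2 child(ren)
  node 4: 2 child(ren)
  node 2: 0 child(ren)
  node 5: 0 child(ren)
  node 38: 1 child(ren)
  node 35: 1 child(ren)
  node 33: 0 child(ren)
  node 44: 1 child(ren)
  node 43: 0 child(ren)
Matching nodes: [40, 19, 4, 38, 35, 44]
Count of internal (non-leaf) nodes: 6


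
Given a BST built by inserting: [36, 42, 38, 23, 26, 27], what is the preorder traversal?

Tree insertion order: [36, 42, 38, 23, 26, 27]
Tree (level-order array): [36, 23, 42, None, 26, 38, None, None, 27]
Preorder traversal: [36, 23, 26, 27, 42, 38]


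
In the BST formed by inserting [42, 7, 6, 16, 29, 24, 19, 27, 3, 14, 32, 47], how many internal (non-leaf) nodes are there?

Tree built from: [42, 7, 6, 16, 29, 24, 19, 27, 3, 14, 32, 47]
Tree (level-order array): [42, 7, 47, 6, 16, None, None, 3, None, 14, 29, None, None, None, None, 24, 32, 19, 27]
Rule: An internal node has at least one child.
Per-node child counts:
  node 42: 2 child(ren)
  node 7: 2 child(ren)
  node 6: 1 child(ren)
  node 3: 0 child(ren)
  node 16: 2 child(ren)
  node 14: 0 child(ren)
  node 29: 2 child(ren)
  node 24: 2 child(ren)
  node 19: 0 child(ren)
  node 27: 0 child(ren)
  node 32: 0 child(ren)
  node 47: 0 child(ren)
Matching nodes: [42, 7, 6, 16, 29, 24]
Count of internal (non-leaf) nodes: 6


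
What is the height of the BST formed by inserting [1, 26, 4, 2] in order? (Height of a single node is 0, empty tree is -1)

Insertion order: [1, 26, 4, 2]
Tree (level-order array): [1, None, 26, 4, None, 2]
Compute height bottom-up (empty subtree = -1):
  height(2) = 1 + max(-1, -1) = 0
  height(4) = 1 + max(0, -1) = 1
  height(26) = 1 + max(1, -1) = 2
  height(1) = 1 + max(-1, 2) = 3
Height = 3


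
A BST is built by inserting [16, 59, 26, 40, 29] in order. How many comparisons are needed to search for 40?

Search path for 40: 16 -> 59 -> 26 -> 40
Found: True
Comparisons: 4


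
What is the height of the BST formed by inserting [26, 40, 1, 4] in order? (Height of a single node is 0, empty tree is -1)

Insertion order: [26, 40, 1, 4]
Tree (level-order array): [26, 1, 40, None, 4]
Compute height bottom-up (empty subtree = -1):
  height(4) = 1 + max(-1, -1) = 0
  height(1) = 1 + max(-1, 0) = 1
  height(40) = 1 + max(-1, -1) = 0
  height(26) = 1 + max(1, 0) = 2
Height = 2


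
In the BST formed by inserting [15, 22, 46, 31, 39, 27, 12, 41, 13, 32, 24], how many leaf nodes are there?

Tree built from: [15, 22, 46, 31, 39, 27, 12, 41, 13, 32, 24]
Tree (level-order array): [15, 12, 22, None, 13, None, 46, None, None, 31, None, 27, 39, 24, None, 32, 41]
Rule: A leaf has 0 children.
Per-node child counts:
  node 15: 2 child(ren)
  node 12: 1 child(ren)
  node 13: 0 child(ren)
  node 22: 1 child(ren)
  node 46: 1 child(ren)
  node 31: 2 child(ren)
  node 27: 1 child(ren)
  node 24: 0 child(ren)
  node 39: 2 child(ren)
  node 32: 0 child(ren)
  node 41: 0 child(ren)
Matching nodes: [13, 24, 32, 41]
Count of leaf nodes: 4


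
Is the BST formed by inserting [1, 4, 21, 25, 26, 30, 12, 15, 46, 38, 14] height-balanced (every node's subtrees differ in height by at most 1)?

Tree (level-order array): [1, None, 4, None, 21, 12, 25, None, 15, None, 26, 14, None, None, 30, None, None, None, 46, 38]
Definition: a tree is height-balanced if, at every node, |h(left) - h(right)| <= 1 (empty subtree has height -1).
Bottom-up per-node check:
  node 14: h_left=-1, h_right=-1, diff=0 [OK], height=0
  node 15: h_left=0, h_right=-1, diff=1 [OK], height=1
  node 12: h_left=-1, h_right=1, diff=2 [FAIL (|-1-1|=2 > 1)], height=2
  node 38: h_left=-1, h_right=-1, diff=0 [OK], height=0
  node 46: h_left=0, h_right=-1, diff=1 [OK], height=1
  node 30: h_left=-1, h_right=1, diff=2 [FAIL (|-1-1|=2 > 1)], height=2
  node 26: h_left=-1, h_right=2, diff=3 [FAIL (|-1-2|=3 > 1)], height=3
  node 25: h_left=-1, h_right=3, diff=4 [FAIL (|-1-3|=4 > 1)], height=4
  node 21: h_left=2, h_right=4, diff=2 [FAIL (|2-4|=2 > 1)], height=5
  node 4: h_left=-1, h_right=5, diff=6 [FAIL (|-1-5|=6 > 1)], height=6
  node 1: h_left=-1, h_right=6, diff=7 [FAIL (|-1-6|=7 > 1)], height=7
Node 12 violates the condition: |-1 - 1| = 2 > 1.
Result: Not balanced


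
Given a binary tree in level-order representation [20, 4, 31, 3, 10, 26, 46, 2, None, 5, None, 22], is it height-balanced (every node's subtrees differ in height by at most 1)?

Tree (level-order array): [20, 4, 31, 3, 10, 26, 46, 2, None, 5, None, 22]
Definition: a tree is height-balanced if, at every node, |h(left) - h(right)| <= 1 (empty subtree has height -1).
Bottom-up per-node check:
  node 2: h_left=-1, h_right=-1, diff=0 [OK], height=0
  node 3: h_left=0, h_right=-1, diff=1 [OK], height=1
  node 5: h_left=-1, h_right=-1, diff=0 [OK], height=0
  node 10: h_left=0, h_right=-1, diff=1 [OK], height=1
  node 4: h_left=1, h_right=1, diff=0 [OK], height=2
  node 22: h_left=-1, h_right=-1, diff=0 [OK], height=0
  node 26: h_left=0, h_right=-1, diff=1 [OK], height=1
  node 46: h_left=-1, h_right=-1, diff=0 [OK], height=0
  node 31: h_left=1, h_right=0, diff=1 [OK], height=2
  node 20: h_left=2, h_right=2, diff=0 [OK], height=3
All nodes satisfy the balance condition.
Result: Balanced


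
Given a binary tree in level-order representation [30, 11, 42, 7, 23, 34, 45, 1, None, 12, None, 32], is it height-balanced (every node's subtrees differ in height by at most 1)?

Tree (level-order array): [30, 11, 42, 7, 23, 34, 45, 1, None, 12, None, 32]
Definition: a tree is height-balanced if, at every node, |h(left) - h(right)| <= 1 (empty subtree has height -1).
Bottom-up per-node check:
  node 1: h_left=-1, h_right=-1, diff=0 [OK], height=0
  node 7: h_left=0, h_right=-1, diff=1 [OK], height=1
  node 12: h_left=-1, h_right=-1, diff=0 [OK], height=0
  node 23: h_left=0, h_right=-1, diff=1 [OK], height=1
  node 11: h_left=1, h_right=1, diff=0 [OK], height=2
  node 32: h_left=-1, h_right=-1, diff=0 [OK], height=0
  node 34: h_left=0, h_right=-1, diff=1 [OK], height=1
  node 45: h_left=-1, h_right=-1, diff=0 [OK], height=0
  node 42: h_left=1, h_right=0, diff=1 [OK], height=2
  node 30: h_left=2, h_right=2, diff=0 [OK], height=3
All nodes satisfy the balance condition.
Result: Balanced


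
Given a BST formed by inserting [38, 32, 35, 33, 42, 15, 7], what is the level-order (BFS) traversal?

Tree insertion order: [38, 32, 35, 33, 42, 15, 7]
Tree (level-order array): [38, 32, 42, 15, 35, None, None, 7, None, 33]
BFS from the root, enqueuing left then right child of each popped node:
  queue [38] -> pop 38, enqueue [32, 42], visited so far: [38]
  queue [32, 42] -> pop 32, enqueue [15, 35], visited so far: [38, 32]
  queue [42, 15, 35] -> pop 42, enqueue [none], visited so far: [38, 32, 42]
  queue [15, 35] -> pop 15, enqueue [7], visited so far: [38, 32, 42, 15]
  queue [35, 7] -> pop 35, enqueue [33], visited so far: [38, 32, 42, 15, 35]
  queue [7, 33] -> pop 7, enqueue [none], visited so far: [38, 32, 42, 15, 35, 7]
  queue [33] -> pop 33, enqueue [none], visited so far: [38, 32, 42, 15, 35, 7, 33]
Result: [38, 32, 42, 15, 35, 7, 33]


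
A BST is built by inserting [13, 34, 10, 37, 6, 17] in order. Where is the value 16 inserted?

Starting tree (level order): [13, 10, 34, 6, None, 17, 37]
Insertion path: 13 -> 34 -> 17
Result: insert 16 as left child of 17
Final tree (level order): [13, 10, 34, 6, None, 17, 37, None, None, 16]


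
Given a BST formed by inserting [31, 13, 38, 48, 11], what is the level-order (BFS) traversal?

Tree insertion order: [31, 13, 38, 48, 11]
Tree (level-order array): [31, 13, 38, 11, None, None, 48]
BFS from the root, enqueuing left then right child of each popped node:
  queue [31] -> pop 31, enqueue [13, 38], visited so far: [31]
  queue [13, 38] -> pop 13, enqueue [11], visited so far: [31, 13]
  queue [38, 11] -> pop 38, enqueue [48], visited so far: [31, 13, 38]
  queue [11, 48] -> pop 11, enqueue [none], visited so far: [31, 13, 38, 11]
  queue [48] -> pop 48, enqueue [none], visited so far: [31, 13, 38, 11, 48]
Result: [31, 13, 38, 11, 48]


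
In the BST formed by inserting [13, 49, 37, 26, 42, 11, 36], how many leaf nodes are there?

Tree built from: [13, 49, 37, 26, 42, 11, 36]
Tree (level-order array): [13, 11, 49, None, None, 37, None, 26, 42, None, 36]
Rule: A leaf has 0 children.
Per-node child counts:
  node 13: 2 child(ren)
  node 11: 0 child(ren)
  node 49: 1 child(ren)
  node 37: 2 child(ren)
  node 26: 1 child(ren)
  node 36: 0 child(ren)
  node 42: 0 child(ren)
Matching nodes: [11, 36, 42]
Count of leaf nodes: 3


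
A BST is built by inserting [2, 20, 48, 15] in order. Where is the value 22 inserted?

Starting tree (level order): [2, None, 20, 15, 48]
Insertion path: 2 -> 20 -> 48
Result: insert 22 as left child of 48
Final tree (level order): [2, None, 20, 15, 48, None, None, 22]


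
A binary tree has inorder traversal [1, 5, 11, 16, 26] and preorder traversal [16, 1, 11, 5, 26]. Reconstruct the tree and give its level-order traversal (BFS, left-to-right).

Inorder:  [1, 5, 11, 16, 26]
Preorder: [16, 1, 11, 5, 26]
Algorithm: preorder visits root first, so consume preorder in order;
for each root, split the current inorder slice at that value into
left-subtree inorder and right-subtree inorder, then recurse.
Recursive splits:
  root=16; inorder splits into left=[1, 5, 11], right=[26]
  root=1; inorder splits into left=[], right=[5, 11]
  root=11; inorder splits into left=[5], right=[]
  root=5; inorder splits into left=[], right=[]
  root=26; inorder splits into left=[], right=[]
Reconstructed level-order: [16, 1, 26, 11, 5]


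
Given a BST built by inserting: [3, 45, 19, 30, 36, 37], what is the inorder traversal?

Tree insertion order: [3, 45, 19, 30, 36, 37]
Tree (level-order array): [3, None, 45, 19, None, None, 30, None, 36, None, 37]
Inorder traversal: [3, 19, 30, 36, 37, 45]


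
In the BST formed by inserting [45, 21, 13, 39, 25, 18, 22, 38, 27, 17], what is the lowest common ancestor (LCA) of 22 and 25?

Tree insertion order: [45, 21, 13, 39, 25, 18, 22, 38, 27, 17]
Tree (level-order array): [45, 21, None, 13, 39, None, 18, 25, None, 17, None, 22, 38, None, None, None, None, 27]
In a BST, the LCA of p=22, q=25 is the first node v on the
root-to-leaf path with p <= v <= q (go left if both < v, right if both > v).
Walk from root:
  at 45: both 22 and 25 < 45, go left
  at 21: both 22 and 25 > 21, go right
  at 39: both 22 and 25 < 39, go left
  at 25: 22 <= 25 <= 25, this is the LCA
LCA = 25


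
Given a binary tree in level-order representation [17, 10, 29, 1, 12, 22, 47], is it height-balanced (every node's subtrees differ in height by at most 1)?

Tree (level-order array): [17, 10, 29, 1, 12, 22, 47]
Definition: a tree is height-balanced if, at every node, |h(left) - h(right)| <= 1 (empty subtree has height -1).
Bottom-up per-node check:
  node 1: h_left=-1, h_right=-1, diff=0 [OK], height=0
  node 12: h_left=-1, h_right=-1, diff=0 [OK], height=0
  node 10: h_left=0, h_right=0, diff=0 [OK], height=1
  node 22: h_left=-1, h_right=-1, diff=0 [OK], height=0
  node 47: h_left=-1, h_right=-1, diff=0 [OK], height=0
  node 29: h_left=0, h_right=0, diff=0 [OK], height=1
  node 17: h_left=1, h_right=1, diff=0 [OK], height=2
All nodes satisfy the balance condition.
Result: Balanced


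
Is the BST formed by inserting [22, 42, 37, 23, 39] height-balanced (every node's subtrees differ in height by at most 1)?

Tree (level-order array): [22, None, 42, 37, None, 23, 39]
Definition: a tree is height-balanced if, at every node, |h(left) - h(right)| <= 1 (empty subtree has height -1).
Bottom-up per-node check:
  node 23: h_left=-1, h_right=-1, diff=0 [OK], height=0
  node 39: h_left=-1, h_right=-1, diff=0 [OK], height=0
  node 37: h_left=0, h_right=0, diff=0 [OK], height=1
  node 42: h_left=1, h_right=-1, diff=2 [FAIL (|1--1|=2 > 1)], height=2
  node 22: h_left=-1, h_right=2, diff=3 [FAIL (|-1-2|=3 > 1)], height=3
Node 42 violates the condition: |1 - -1| = 2 > 1.
Result: Not balanced


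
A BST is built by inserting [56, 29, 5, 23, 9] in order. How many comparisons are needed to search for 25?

Search path for 25: 56 -> 29 -> 5 -> 23
Found: False
Comparisons: 4


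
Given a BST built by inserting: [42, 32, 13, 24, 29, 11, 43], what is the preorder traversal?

Tree insertion order: [42, 32, 13, 24, 29, 11, 43]
Tree (level-order array): [42, 32, 43, 13, None, None, None, 11, 24, None, None, None, 29]
Preorder traversal: [42, 32, 13, 11, 24, 29, 43]


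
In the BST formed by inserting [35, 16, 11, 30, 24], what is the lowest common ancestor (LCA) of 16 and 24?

Tree insertion order: [35, 16, 11, 30, 24]
Tree (level-order array): [35, 16, None, 11, 30, None, None, 24]
In a BST, the LCA of p=16, q=24 is the first node v on the
root-to-leaf path with p <= v <= q (go left if both < v, right if both > v).
Walk from root:
  at 35: both 16 and 24 < 35, go left
  at 16: 16 <= 16 <= 24, this is the LCA
LCA = 16


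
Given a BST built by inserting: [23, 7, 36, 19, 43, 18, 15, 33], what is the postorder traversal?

Tree insertion order: [23, 7, 36, 19, 43, 18, 15, 33]
Tree (level-order array): [23, 7, 36, None, 19, 33, 43, 18, None, None, None, None, None, 15]
Postorder traversal: [15, 18, 19, 7, 33, 43, 36, 23]


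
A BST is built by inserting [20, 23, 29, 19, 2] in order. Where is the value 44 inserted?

Starting tree (level order): [20, 19, 23, 2, None, None, 29]
Insertion path: 20 -> 23 -> 29
Result: insert 44 as right child of 29
Final tree (level order): [20, 19, 23, 2, None, None, 29, None, None, None, 44]


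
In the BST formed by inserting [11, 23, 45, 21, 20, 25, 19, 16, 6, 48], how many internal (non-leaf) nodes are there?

Tree built from: [11, 23, 45, 21, 20, 25, 19, 16, 6, 48]
Tree (level-order array): [11, 6, 23, None, None, 21, 45, 20, None, 25, 48, 19, None, None, None, None, None, 16]
Rule: An internal node has at least one child.
Per-node child counts:
  node 11: 2 child(ren)
  node 6: 0 child(ren)
  node 23: 2 child(ren)
  node 21: 1 child(ren)
  node 20: 1 child(ren)
  node 19: 1 child(ren)
  node 16: 0 child(ren)
  node 45: 2 child(ren)
  node 25: 0 child(ren)
  node 48: 0 child(ren)
Matching nodes: [11, 23, 21, 20, 19, 45]
Count of internal (non-leaf) nodes: 6


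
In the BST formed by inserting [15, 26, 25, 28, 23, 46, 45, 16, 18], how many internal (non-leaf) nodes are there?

Tree built from: [15, 26, 25, 28, 23, 46, 45, 16, 18]
Tree (level-order array): [15, None, 26, 25, 28, 23, None, None, 46, 16, None, 45, None, None, 18]
Rule: An internal node has at least one child.
Per-node child counts:
  node 15: 1 child(ren)
  node 26: 2 child(ren)
  node 25: 1 child(ren)
  node 23: 1 child(ren)
  node 16: 1 child(ren)
  node 18: 0 child(ren)
  node 28: 1 child(ren)
  node 46: 1 child(ren)
  node 45: 0 child(ren)
Matching nodes: [15, 26, 25, 23, 16, 28, 46]
Count of internal (non-leaf) nodes: 7


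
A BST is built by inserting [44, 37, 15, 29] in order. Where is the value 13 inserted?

Starting tree (level order): [44, 37, None, 15, None, None, 29]
Insertion path: 44 -> 37 -> 15
Result: insert 13 as left child of 15
Final tree (level order): [44, 37, None, 15, None, 13, 29]


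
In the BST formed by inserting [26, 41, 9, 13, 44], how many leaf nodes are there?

Tree built from: [26, 41, 9, 13, 44]
Tree (level-order array): [26, 9, 41, None, 13, None, 44]
Rule: A leaf has 0 children.
Per-node child counts:
  node 26: 2 child(ren)
  node 9: 1 child(ren)
  node 13: 0 child(ren)
  node 41: 1 child(ren)
  node 44: 0 child(ren)
Matching nodes: [13, 44]
Count of leaf nodes: 2


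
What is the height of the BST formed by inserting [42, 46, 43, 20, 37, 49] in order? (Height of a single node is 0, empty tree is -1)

Insertion order: [42, 46, 43, 20, 37, 49]
Tree (level-order array): [42, 20, 46, None, 37, 43, 49]
Compute height bottom-up (empty subtree = -1):
  height(37) = 1 + max(-1, -1) = 0
  height(20) = 1 + max(-1, 0) = 1
  height(43) = 1 + max(-1, -1) = 0
  height(49) = 1 + max(-1, -1) = 0
  height(46) = 1 + max(0, 0) = 1
  height(42) = 1 + max(1, 1) = 2
Height = 2


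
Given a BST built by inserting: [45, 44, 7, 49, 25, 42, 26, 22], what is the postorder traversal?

Tree insertion order: [45, 44, 7, 49, 25, 42, 26, 22]
Tree (level-order array): [45, 44, 49, 7, None, None, None, None, 25, 22, 42, None, None, 26]
Postorder traversal: [22, 26, 42, 25, 7, 44, 49, 45]


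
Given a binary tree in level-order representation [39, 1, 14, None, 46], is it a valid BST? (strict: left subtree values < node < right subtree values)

Level-order array: [39, 1, 14, None, 46]
Validate using subtree bounds (lo, hi): at each node, require lo < value < hi,
then recurse left with hi=value and right with lo=value.
Preorder trace (stopping at first violation):
  at node 39 with bounds (-inf, +inf): OK
  at node 1 with bounds (-inf, 39): OK
  at node 46 with bounds (1, 39): VIOLATION
Node 46 violates its bound: not (1 < 46 < 39).
Result: Not a valid BST


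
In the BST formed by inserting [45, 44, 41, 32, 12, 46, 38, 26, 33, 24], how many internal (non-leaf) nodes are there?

Tree built from: [45, 44, 41, 32, 12, 46, 38, 26, 33, 24]
Tree (level-order array): [45, 44, 46, 41, None, None, None, 32, None, 12, 38, None, 26, 33, None, 24]
Rule: An internal node has at least one child.
Per-node child counts:
  node 45: 2 child(ren)
  node 44: 1 child(ren)
  node 41: 1 child(ren)
  node 32: 2 child(ren)
  node 12: 1 child(ren)
  node 26: 1 child(ren)
  node 24: 0 child(ren)
  node 38: 1 child(ren)
  node 33: 0 child(ren)
  node 46: 0 child(ren)
Matching nodes: [45, 44, 41, 32, 12, 26, 38]
Count of internal (non-leaf) nodes: 7


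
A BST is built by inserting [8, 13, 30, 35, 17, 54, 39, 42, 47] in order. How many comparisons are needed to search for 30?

Search path for 30: 8 -> 13 -> 30
Found: True
Comparisons: 3


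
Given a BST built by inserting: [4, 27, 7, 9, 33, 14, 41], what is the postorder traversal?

Tree insertion order: [4, 27, 7, 9, 33, 14, 41]
Tree (level-order array): [4, None, 27, 7, 33, None, 9, None, 41, None, 14]
Postorder traversal: [14, 9, 7, 41, 33, 27, 4]


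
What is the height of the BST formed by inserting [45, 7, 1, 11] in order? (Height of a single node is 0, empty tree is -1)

Insertion order: [45, 7, 1, 11]
Tree (level-order array): [45, 7, None, 1, 11]
Compute height bottom-up (empty subtree = -1):
  height(1) = 1 + max(-1, -1) = 0
  height(11) = 1 + max(-1, -1) = 0
  height(7) = 1 + max(0, 0) = 1
  height(45) = 1 + max(1, -1) = 2
Height = 2


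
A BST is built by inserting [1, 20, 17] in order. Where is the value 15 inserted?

Starting tree (level order): [1, None, 20, 17]
Insertion path: 1 -> 20 -> 17
Result: insert 15 as left child of 17
Final tree (level order): [1, None, 20, 17, None, 15]


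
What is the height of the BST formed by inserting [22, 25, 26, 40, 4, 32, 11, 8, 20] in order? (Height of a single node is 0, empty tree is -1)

Insertion order: [22, 25, 26, 40, 4, 32, 11, 8, 20]
Tree (level-order array): [22, 4, 25, None, 11, None, 26, 8, 20, None, 40, None, None, None, None, 32]
Compute height bottom-up (empty subtree = -1):
  height(8) = 1 + max(-1, -1) = 0
  height(20) = 1 + max(-1, -1) = 0
  height(11) = 1 + max(0, 0) = 1
  height(4) = 1 + max(-1, 1) = 2
  height(32) = 1 + max(-1, -1) = 0
  height(40) = 1 + max(0, -1) = 1
  height(26) = 1 + max(-1, 1) = 2
  height(25) = 1 + max(-1, 2) = 3
  height(22) = 1 + max(2, 3) = 4
Height = 4


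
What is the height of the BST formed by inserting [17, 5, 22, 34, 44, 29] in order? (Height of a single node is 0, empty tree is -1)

Insertion order: [17, 5, 22, 34, 44, 29]
Tree (level-order array): [17, 5, 22, None, None, None, 34, 29, 44]
Compute height bottom-up (empty subtree = -1):
  height(5) = 1 + max(-1, -1) = 0
  height(29) = 1 + max(-1, -1) = 0
  height(44) = 1 + max(-1, -1) = 0
  height(34) = 1 + max(0, 0) = 1
  height(22) = 1 + max(-1, 1) = 2
  height(17) = 1 + max(0, 2) = 3
Height = 3


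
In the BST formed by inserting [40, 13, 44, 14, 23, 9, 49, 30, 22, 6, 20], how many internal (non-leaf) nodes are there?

Tree built from: [40, 13, 44, 14, 23, 9, 49, 30, 22, 6, 20]
Tree (level-order array): [40, 13, 44, 9, 14, None, 49, 6, None, None, 23, None, None, None, None, 22, 30, 20]
Rule: An internal node has at least one child.
Per-node child counts:
  node 40: 2 child(ren)
  node 13: 2 child(ren)
  node 9: 1 child(ren)
  node 6: 0 child(ren)
  node 14: 1 child(ren)
  node 23: 2 child(ren)
  node 22: 1 child(ren)
  node 20: 0 child(ren)
  node 30: 0 child(ren)
  node 44: 1 child(ren)
  node 49: 0 child(ren)
Matching nodes: [40, 13, 9, 14, 23, 22, 44]
Count of internal (non-leaf) nodes: 7


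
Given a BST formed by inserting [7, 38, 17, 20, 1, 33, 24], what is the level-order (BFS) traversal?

Tree insertion order: [7, 38, 17, 20, 1, 33, 24]
Tree (level-order array): [7, 1, 38, None, None, 17, None, None, 20, None, 33, 24]
BFS from the root, enqueuing left then right child of each popped node:
  queue [7] -> pop 7, enqueue [1, 38], visited so far: [7]
  queue [1, 38] -> pop 1, enqueue [none], visited so far: [7, 1]
  queue [38] -> pop 38, enqueue [17], visited so far: [7, 1, 38]
  queue [17] -> pop 17, enqueue [20], visited so far: [7, 1, 38, 17]
  queue [20] -> pop 20, enqueue [33], visited so far: [7, 1, 38, 17, 20]
  queue [33] -> pop 33, enqueue [24], visited so far: [7, 1, 38, 17, 20, 33]
  queue [24] -> pop 24, enqueue [none], visited so far: [7, 1, 38, 17, 20, 33, 24]
Result: [7, 1, 38, 17, 20, 33, 24]


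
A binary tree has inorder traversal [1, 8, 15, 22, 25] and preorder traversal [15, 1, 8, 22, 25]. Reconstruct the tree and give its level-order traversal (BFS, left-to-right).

Inorder:  [1, 8, 15, 22, 25]
Preorder: [15, 1, 8, 22, 25]
Algorithm: preorder visits root first, so consume preorder in order;
for each root, split the current inorder slice at that value into
left-subtree inorder and right-subtree inorder, then recurse.
Recursive splits:
  root=15; inorder splits into left=[1, 8], right=[22, 25]
  root=1; inorder splits into left=[], right=[8]
  root=8; inorder splits into left=[], right=[]
  root=22; inorder splits into left=[], right=[25]
  root=25; inorder splits into left=[], right=[]
Reconstructed level-order: [15, 1, 22, 8, 25]


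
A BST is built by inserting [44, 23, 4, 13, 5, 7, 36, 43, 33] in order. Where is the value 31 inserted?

Starting tree (level order): [44, 23, None, 4, 36, None, 13, 33, 43, 5, None, None, None, None, None, None, 7]
Insertion path: 44 -> 23 -> 36 -> 33
Result: insert 31 as left child of 33
Final tree (level order): [44, 23, None, 4, 36, None, 13, 33, 43, 5, None, 31, None, None, None, None, 7]


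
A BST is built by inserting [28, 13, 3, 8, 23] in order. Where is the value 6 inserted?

Starting tree (level order): [28, 13, None, 3, 23, None, 8]
Insertion path: 28 -> 13 -> 3 -> 8
Result: insert 6 as left child of 8
Final tree (level order): [28, 13, None, 3, 23, None, 8, None, None, 6]


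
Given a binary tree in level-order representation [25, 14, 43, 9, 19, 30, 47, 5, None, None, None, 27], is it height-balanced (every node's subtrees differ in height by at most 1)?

Tree (level-order array): [25, 14, 43, 9, 19, 30, 47, 5, None, None, None, 27]
Definition: a tree is height-balanced if, at every node, |h(left) - h(right)| <= 1 (empty subtree has height -1).
Bottom-up per-node check:
  node 5: h_left=-1, h_right=-1, diff=0 [OK], height=0
  node 9: h_left=0, h_right=-1, diff=1 [OK], height=1
  node 19: h_left=-1, h_right=-1, diff=0 [OK], height=0
  node 14: h_left=1, h_right=0, diff=1 [OK], height=2
  node 27: h_left=-1, h_right=-1, diff=0 [OK], height=0
  node 30: h_left=0, h_right=-1, diff=1 [OK], height=1
  node 47: h_left=-1, h_right=-1, diff=0 [OK], height=0
  node 43: h_left=1, h_right=0, diff=1 [OK], height=2
  node 25: h_left=2, h_right=2, diff=0 [OK], height=3
All nodes satisfy the balance condition.
Result: Balanced


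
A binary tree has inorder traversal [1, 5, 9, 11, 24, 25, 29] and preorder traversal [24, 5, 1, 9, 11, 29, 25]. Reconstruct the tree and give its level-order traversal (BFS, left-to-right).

Inorder:  [1, 5, 9, 11, 24, 25, 29]
Preorder: [24, 5, 1, 9, 11, 29, 25]
Algorithm: preorder visits root first, so consume preorder in order;
for each root, split the current inorder slice at that value into
left-subtree inorder and right-subtree inorder, then recurse.
Recursive splits:
  root=24; inorder splits into left=[1, 5, 9, 11], right=[25, 29]
  root=5; inorder splits into left=[1], right=[9, 11]
  root=1; inorder splits into left=[], right=[]
  root=9; inorder splits into left=[], right=[11]
  root=11; inorder splits into left=[], right=[]
  root=29; inorder splits into left=[25], right=[]
  root=25; inorder splits into left=[], right=[]
Reconstructed level-order: [24, 5, 29, 1, 9, 25, 11]


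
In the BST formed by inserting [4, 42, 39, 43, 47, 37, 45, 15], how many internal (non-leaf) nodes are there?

Tree built from: [4, 42, 39, 43, 47, 37, 45, 15]
Tree (level-order array): [4, None, 42, 39, 43, 37, None, None, 47, 15, None, 45]
Rule: An internal node has at least one child.
Per-node child counts:
  node 4: 1 child(ren)
  node 42: 2 child(ren)
  node 39: 1 child(ren)
  node 37: 1 child(ren)
  node 15: 0 child(ren)
  node 43: 1 child(ren)
  node 47: 1 child(ren)
  node 45: 0 child(ren)
Matching nodes: [4, 42, 39, 37, 43, 47]
Count of internal (non-leaf) nodes: 6


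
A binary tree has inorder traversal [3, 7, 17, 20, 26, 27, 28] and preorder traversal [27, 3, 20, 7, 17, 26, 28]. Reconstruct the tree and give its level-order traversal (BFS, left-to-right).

Inorder:  [3, 7, 17, 20, 26, 27, 28]
Preorder: [27, 3, 20, 7, 17, 26, 28]
Algorithm: preorder visits root first, so consume preorder in order;
for each root, split the current inorder slice at that value into
left-subtree inorder and right-subtree inorder, then recurse.
Recursive splits:
  root=27; inorder splits into left=[3, 7, 17, 20, 26], right=[28]
  root=3; inorder splits into left=[], right=[7, 17, 20, 26]
  root=20; inorder splits into left=[7, 17], right=[26]
  root=7; inorder splits into left=[], right=[17]
  root=17; inorder splits into left=[], right=[]
  root=26; inorder splits into left=[], right=[]
  root=28; inorder splits into left=[], right=[]
Reconstructed level-order: [27, 3, 28, 20, 7, 26, 17]


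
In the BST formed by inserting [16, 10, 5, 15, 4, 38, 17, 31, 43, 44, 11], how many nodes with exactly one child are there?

Tree built from: [16, 10, 5, 15, 4, 38, 17, 31, 43, 44, 11]
Tree (level-order array): [16, 10, 38, 5, 15, 17, 43, 4, None, 11, None, None, 31, None, 44]
Rule: These are nodes with exactly 1 non-null child.
Per-node child counts:
  node 16: 2 child(ren)
  node 10: 2 child(ren)
  node 5: 1 child(ren)
  node 4: 0 child(ren)
  node 15: 1 child(ren)
  node 11: 0 child(ren)
  node 38: 2 child(ren)
  node 17: 1 child(ren)
  node 31: 0 child(ren)
  node 43: 1 child(ren)
  node 44: 0 child(ren)
Matching nodes: [5, 15, 17, 43]
Count of nodes with exactly one child: 4


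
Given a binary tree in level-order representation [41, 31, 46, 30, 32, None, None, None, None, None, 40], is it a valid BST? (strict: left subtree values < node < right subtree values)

Level-order array: [41, 31, 46, 30, 32, None, None, None, None, None, 40]
Validate using subtree bounds (lo, hi): at each node, require lo < value < hi,
then recurse left with hi=value and right with lo=value.
Preorder trace (stopping at first violation):
  at node 41 with bounds (-inf, +inf): OK
  at node 31 with bounds (-inf, 41): OK
  at node 30 with bounds (-inf, 31): OK
  at node 32 with bounds (31, 41): OK
  at node 40 with bounds (32, 41): OK
  at node 46 with bounds (41, +inf): OK
No violation found at any node.
Result: Valid BST


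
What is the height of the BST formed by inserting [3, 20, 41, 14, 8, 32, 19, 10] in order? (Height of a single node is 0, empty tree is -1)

Insertion order: [3, 20, 41, 14, 8, 32, 19, 10]
Tree (level-order array): [3, None, 20, 14, 41, 8, 19, 32, None, None, 10]
Compute height bottom-up (empty subtree = -1):
  height(10) = 1 + max(-1, -1) = 0
  height(8) = 1 + max(-1, 0) = 1
  height(19) = 1 + max(-1, -1) = 0
  height(14) = 1 + max(1, 0) = 2
  height(32) = 1 + max(-1, -1) = 0
  height(41) = 1 + max(0, -1) = 1
  height(20) = 1 + max(2, 1) = 3
  height(3) = 1 + max(-1, 3) = 4
Height = 4


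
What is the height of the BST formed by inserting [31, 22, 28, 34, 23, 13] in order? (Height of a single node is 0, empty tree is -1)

Insertion order: [31, 22, 28, 34, 23, 13]
Tree (level-order array): [31, 22, 34, 13, 28, None, None, None, None, 23]
Compute height bottom-up (empty subtree = -1):
  height(13) = 1 + max(-1, -1) = 0
  height(23) = 1 + max(-1, -1) = 0
  height(28) = 1 + max(0, -1) = 1
  height(22) = 1 + max(0, 1) = 2
  height(34) = 1 + max(-1, -1) = 0
  height(31) = 1 + max(2, 0) = 3
Height = 3


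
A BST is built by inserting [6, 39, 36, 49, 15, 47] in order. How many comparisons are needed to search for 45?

Search path for 45: 6 -> 39 -> 49 -> 47
Found: False
Comparisons: 4


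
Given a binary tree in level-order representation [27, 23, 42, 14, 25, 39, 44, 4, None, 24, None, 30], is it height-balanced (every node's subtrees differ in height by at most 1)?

Tree (level-order array): [27, 23, 42, 14, 25, 39, 44, 4, None, 24, None, 30]
Definition: a tree is height-balanced if, at every node, |h(left) - h(right)| <= 1 (empty subtree has height -1).
Bottom-up per-node check:
  node 4: h_left=-1, h_right=-1, diff=0 [OK], height=0
  node 14: h_left=0, h_right=-1, diff=1 [OK], height=1
  node 24: h_left=-1, h_right=-1, diff=0 [OK], height=0
  node 25: h_left=0, h_right=-1, diff=1 [OK], height=1
  node 23: h_left=1, h_right=1, diff=0 [OK], height=2
  node 30: h_left=-1, h_right=-1, diff=0 [OK], height=0
  node 39: h_left=0, h_right=-1, diff=1 [OK], height=1
  node 44: h_left=-1, h_right=-1, diff=0 [OK], height=0
  node 42: h_left=1, h_right=0, diff=1 [OK], height=2
  node 27: h_left=2, h_right=2, diff=0 [OK], height=3
All nodes satisfy the balance condition.
Result: Balanced


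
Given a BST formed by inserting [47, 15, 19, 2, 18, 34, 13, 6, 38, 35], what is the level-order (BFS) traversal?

Tree insertion order: [47, 15, 19, 2, 18, 34, 13, 6, 38, 35]
Tree (level-order array): [47, 15, None, 2, 19, None, 13, 18, 34, 6, None, None, None, None, 38, None, None, 35]
BFS from the root, enqueuing left then right child of each popped node:
  queue [47] -> pop 47, enqueue [15], visited so far: [47]
  queue [15] -> pop 15, enqueue [2, 19], visited so far: [47, 15]
  queue [2, 19] -> pop 2, enqueue [13], visited so far: [47, 15, 2]
  queue [19, 13] -> pop 19, enqueue [18, 34], visited so far: [47, 15, 2, 19]
  queue [13, 18, 34] -> pop 13, enqueue [6], visited so far: [47, 15, 2, 19, 13]
  queue [18, 34, 6] -> pop 18, enqueue [none], visited so far: [47, 15, 2, 19, 13, 18]
  queue [34, 6] -> pop 34, enqueue [38], visited so far: [47, 15, 2, 19, 13, 18, 34]
  queue [6, 38] -> pop 6, enqueue [none], visited so far: [47, 15, 2, 19, 13, 18, 34, 6]
  queue [38] -> pop 38, enqueue [35], visited so far: [47, 15, 2, 19, 13, 18, 34, 6, 38]
  queue [35] -> pop 35, enqueue [none], visited so far: [47, 15, 2, 19, 13, 18, 34, 6, 38, 35]
Result: [47, 15, 2, 19, 13, 18, 34, 6, 38, 35]


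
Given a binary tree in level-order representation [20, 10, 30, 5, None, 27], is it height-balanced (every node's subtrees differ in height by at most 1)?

Tree (level-order array): [20, 10, 30, 5, None, 27]
Definition: a tree is height-balanced if, at every node, |h(left) - h(right)| <= 1 (empty subtree has height -1).
Bottom-up per-node check:
  node 5: h_left=-1, h_right=-1, diff=0 [OK], height=0
  node 10: h_left=0, h_right=-1, diff=1 [OK], height=1
  node 27: h_left=-1, h_right=-1, diff=0 [OK], height=0
  node 30: h_left=0, h_right=-1, diff=1 [OK], height=1
  node 20: h_left=1, h_right=1, diff=0 [OK], height=2
All nodes satisfy the balance condition.
Result: Balanced


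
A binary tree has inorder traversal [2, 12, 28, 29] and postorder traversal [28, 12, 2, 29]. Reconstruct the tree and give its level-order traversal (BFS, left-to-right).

Inorder:   [2, 12, 28, 29]
Postorder: [28, 12, 2, 29]
Algorithm: postorder visits root last, so walk postorder right-to-left;
each value is the root of the current inorder slice — split it at that
value, recurse on the right subtree first, then the left.
Recursive splits:
  root=29; inorder splits into left=[2, 12, 28], right=[]
  root=2; inorder splits into left=[], right=[12, 28]
  root=12; inorder splits into left=[], right=[28]
  root=28; inorder splits into left=[], right=[]
Reconstructed level-order: [29, 2, 12, 28]


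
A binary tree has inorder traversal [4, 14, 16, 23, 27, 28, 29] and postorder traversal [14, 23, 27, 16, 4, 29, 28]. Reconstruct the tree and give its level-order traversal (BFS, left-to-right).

Inorder:   [4, 14, 16, 23, 27, 28, 29]
Postorder: [14, 23, 27, 16, 4, 29, 28]
Algorithm: postorder visits root last, so walk postorder right-to-left;
each value is the root of the current inorder slice — split it at that
value, recurse on the right subtree first, then the left.
Recursive splits:
  root=28; inorder splits into left=[4, 14, 16, 23, 27], right=[29]
  root=29; inorder splits into left=[], right=[]
  root=4; inorder splits into left=[], right=[14, 16, 23, 27]
  root=16; inorder splits into left=[14], right=[23, 27]
  root=27; inorder splits into left=[23], right=[]
  root=23; inorder splits into left=[], right=[]
  root=14; inorder splits into left=[], right=[]
Reconstructed level-order: [28, 4, 29, 16, 14, 27, 23]


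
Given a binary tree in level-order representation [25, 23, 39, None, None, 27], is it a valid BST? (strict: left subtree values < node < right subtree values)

Level-order array: [25, 23, 39, None, None, 27]
Validate using subtree bounds (lo, hi): at each node, require lo < value < hi,
then recurse left with hi=value and right with lo=value.
Preorder trace (stopping at first violation):
  at node 25 with bounds (-inf, +inf): OK
  at node 23 with bounds (-inf, 25): OK
  at node 39 with bounds (25, +inf): OK
  at node 27 with bounds (25, 39): OK
No violation found at any node.
Result: Valid BST


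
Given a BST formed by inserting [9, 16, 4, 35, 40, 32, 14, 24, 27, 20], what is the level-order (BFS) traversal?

Tree insertion order: [9, 16, 4, 35, 40, 32, 14, 24, 27, 20]
Tree (level-order array): [9, 4, 16, None, None, 14, 35, None, None, 32, 40, 24, None, None, None, 20, 27]
BFS from the root, enqueuing left then right child of each popped node:
  queue [9] -> pop 9, enqueue [4, 16], visited so far: [9]
  queue [4, 16] -> pop 4, enqueue [none], visited so far: [9, 4]
  queue [16] -> pop 16, enqueue [14, 35], visited so far: [9, 4, 16]
  queue [14, 35] -> pop 14, enqueue [none], visited so far: [9, 4, 16, 14]
  queue [35] -> pop 35, enqueue [32, 40], visited so far: [9, 4, 16, 14, 35]
  queue [32, 40] -> pop 32, enqueue [24], visited so far: [9, 4, 16, 14, 35, 32]
  queue [40, 24] -> pop 40, enqueue [none], visited so far: [9, 4, 16, 14, 35, 32, 40]
  queue [24] -> pop 24, enqueue [20, 27], visited so far: [9, 4, 16, 14, 35, 32, 40, 24]
  queue [20, 27] -> pop 20, enqueue [none], visited so far: [9, 4, 16, 14, 35, 32, 40, 24, 20]
  queue [27] -> pop 27, enqueue [none], visited so far: [9, 4, 16, 14, 35, 32, 40, 24, 20, 27]
Result: [9, 4, 16, 14, 35, 32, 40, 24, 20, 27]


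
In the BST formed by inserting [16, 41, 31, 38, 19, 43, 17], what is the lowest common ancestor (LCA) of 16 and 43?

Tree insertion order: [16, 41, 31, 38, 19, 43, 17]
Tree (level-order array): [16, None, 41, 31, 43, 19, 38, None, None, 17]
In a BST, the LCA of p=16, q=43 is the first node v on the
root-to-leaf path with p <= v <= q (go left if both < v, right if both > v).
Walk from root:
  at 16: 16 <= 16 <= 43, this is the LCA
LCA = 16


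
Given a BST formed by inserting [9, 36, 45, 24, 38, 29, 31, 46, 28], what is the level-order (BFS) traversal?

Tree insertion order: [9, 36, 45, 24, 38, 29, 31, 46, 28]
Tree (level-order array): [9, None, 36, 24, 45, None, 29, 38, 46, 28, 31]
BFS from the root, enqueuing left then right child of each popped node:
  queue [9] -> pop 9, enqueue [36], visited so far: [9]
  queue [36] -> pop 36, enqueue [24, 45], visited so far: [9, 36]
  queue [24, 45] -> pop 24, enqueue [29], visited so far: [9, 36, 24]
  queue [45, 29] -> pop 45, enqueue [38, 46], visited so far: [9, 36, 24, 45]
  queue [29, 38, 46] -> pop 29, enqueue [28, 31], visited so far: [9, 36, 24, 45, 29]
  queue [38, 46, 28, 31] -> pop 38, enqueue [none], visited so far: [9, 36, 24, 45, 29, 38]
  queue [46, 28, 31] -> pop 46, enqueue [none], visited so far: [9, 36, 24, 45, 29, 38, 46]
  queue [28, 31] -> pop 28, enqueue [none], visited so far: [9, 36, 24, 45, 29, 38, 46, 28]
  queue [31] -> pop 31, enqueue [none], visited so far: [9, 36, 24, 45, 29, 38, 46, 28, 31]
Result: [9, 36, 24, 45, 29, 38, 46, 28, 31]


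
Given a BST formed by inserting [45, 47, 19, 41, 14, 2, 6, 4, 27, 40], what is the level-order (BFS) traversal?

Tree insertion order: [45, 47, 19, 41, 14, 2, 6, 4, 27, 40]
Tree (level-order array): [45, 19, 47, 14, 41, None, None, 2, None, 27, None, None, 6, None, 40, 4]
BFS from the root, enqueuing left then right child of each popped node:
  queue [45] -> pop 45, enqueue [19, 47], visited so far: [45]
  queue [19, 47] -> pop 19, enqueue [14, 41], visited so far: [45, 19]
  queue [47, 14, 41] -> pop 47, enqueue [none], visited so far: [45, 19, 47]
  queue [14, 41] -> pop 14, enqueue [2], visited so far: [45, 19, 47, 14]
  queue [41, 2] -> pop 41, enqueue [27], visited so far: [45, 19, 47, 14, 41]
  queue [2, 27] -> pop 2, enqueue [6], visited so far: [45, 19, 47, 14, 41, 2]
  queue [27, 6] -> pop 27, enqueue [40], visited so far: [45, 19, 47, 14, 41, 2, 27]
  queue [6, 40] -> pop 6, enqueue [4], visited so far: [45, 19, 47, 14, 41, 2, 27, 6]
  queue [40, 4] -> pop 40, enqueue [none], visited so far: [45, 19, 47, 14, 41, 2, 27, 6, 40]
  queue [4] -> pop 4, enqueue [none], visited so far: [45, 19, 47, 14, 41, 2, 27, 6, 40, 4]
Result: [45, 19, 47, 14, 41, 2, 27, 6, 40, 4]


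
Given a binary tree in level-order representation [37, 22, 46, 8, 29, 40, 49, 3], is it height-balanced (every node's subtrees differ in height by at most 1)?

Tree (level-order array): [37, 22, 46, 8, 29, 40, 49, 3]
Definition: a tree is height-balanced if, at every node, |h(left) - h(right)| <= 1 (empty subtree has height -1).
Bottom-up per-node check:
  node 3: h_left=-1, h_right=-1, diff=0 [OK], height=0
  node 8: h_left=0, h_right=-1, diff=1 [OK], height=1
  node 29: h_left=-1, h_right=-1, diff=0 [OK], height=0
  node 22: h_left=1, h_right=0, diff=1 [OK], height=2
  node 40: h_left=-1, h_right=-1, diff=0 [OK], height=0
  node 49: h_left=-1, h_right=-1, diff=0 [OK], height=0
  node 46: h_left=0, h_right=0, diff=0 [OK], height=1
  node 37: h_left=2, h_right=1, diff=1 [OK], height=3
All nodes satisfy the balance condition.
Result: Balanced


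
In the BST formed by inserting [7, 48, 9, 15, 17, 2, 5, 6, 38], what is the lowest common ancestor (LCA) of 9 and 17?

Tree insertion order: [7, 48, 9, 15, 17, 2, 5, 6, 38]
Tree (level-order array): [7, 2, 48, None, 5, 9, None, None, 6, None, 15, None, None, None, 17, None, 38]
In a BST, the LCA of p=9, q=17 is the first node v on the
root-to-leaf path with p <= v <= q (go left if both < v, right if both > v).
Walk from root:
  at 7: both 9 and 17 > 7, go right
  at 48: both 9 and 17 < 48, go left
  at 9: 9 <= 9 <= 17, this is the LCA
LCA = 9


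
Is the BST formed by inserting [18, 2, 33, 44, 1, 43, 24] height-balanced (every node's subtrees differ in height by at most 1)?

Tree (level-order array): [18, 2, 33, 1, None, 24, 44, None, None, None, None, 43]
Definition: a tree is height-balanced if, at every node, |h(left) - h(right)| <= 1 (empty subtree has height -1).
Bottom-up per-node check:
  node 1: h_left=-1, h_right=-1, diff=0 [OK], height=0
  node 2: h_left=0, h_right=-1, diff=1 [OK], height=1
  node 24: h_left=-1, h_right=-1, diff=0 [OK], height=0
  node 43: h_left=-1, h_right=-1, diff=0 [OK], height=0
  node 44: h_left=0, h_right=-1, diff=1 [OK], height=1
  node 33: h_left=0, h_right=1, diff=1 [OK], height=2
  node 18: h_left=1, h_right=2, diff=1 [OK], height=3
All nodes satisfy the balance condition.
Result: Balanced
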